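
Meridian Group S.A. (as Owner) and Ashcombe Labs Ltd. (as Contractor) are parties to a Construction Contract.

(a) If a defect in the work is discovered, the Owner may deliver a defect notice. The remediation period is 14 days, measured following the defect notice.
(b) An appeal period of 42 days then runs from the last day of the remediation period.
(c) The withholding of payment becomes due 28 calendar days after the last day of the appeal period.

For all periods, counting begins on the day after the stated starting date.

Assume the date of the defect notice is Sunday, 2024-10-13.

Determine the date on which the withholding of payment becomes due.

The last day of the remediation period: 2024-10-13 + 14 days = 2024-10-27.
The last day of the appeal period: 42 calendar days after 2024-10-27 is 2024-12-08.
The date on which the withholding of payment becomes due: 2024-12-08 + 28 days = 2025-01-05.

2025-01-05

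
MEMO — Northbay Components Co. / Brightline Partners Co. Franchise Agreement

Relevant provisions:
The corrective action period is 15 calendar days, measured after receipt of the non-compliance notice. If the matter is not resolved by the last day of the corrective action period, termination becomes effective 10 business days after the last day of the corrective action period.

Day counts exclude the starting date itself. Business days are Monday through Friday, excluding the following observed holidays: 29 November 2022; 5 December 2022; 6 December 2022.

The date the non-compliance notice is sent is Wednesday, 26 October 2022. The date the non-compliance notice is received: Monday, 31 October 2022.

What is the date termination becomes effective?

30 November 2022

The last day of the corrective action period: 31 October 2022 + 15 days = 15 November 2022.
From Tuesday, 15 November 2022, 10 business days (Nov 16, Nov 17, Nov 18, Nov 21, Nov 22, Nov 23, Nov 24, Nov 25, Nov 28, Nov 30, skipping weekends and the listed holiday on Nov 29) brings us to Wednesday, 30 November 2022, which is the date termination becomes effective.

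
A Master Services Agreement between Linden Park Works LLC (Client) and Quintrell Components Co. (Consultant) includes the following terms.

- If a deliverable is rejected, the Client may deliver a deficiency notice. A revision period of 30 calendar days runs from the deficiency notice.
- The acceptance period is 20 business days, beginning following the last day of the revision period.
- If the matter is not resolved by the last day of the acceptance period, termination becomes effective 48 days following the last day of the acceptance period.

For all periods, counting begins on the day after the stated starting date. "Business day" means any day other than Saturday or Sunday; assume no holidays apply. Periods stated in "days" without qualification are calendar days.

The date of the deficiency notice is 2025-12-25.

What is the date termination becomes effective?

The last day of the revision period: 2025-12-25 + 30 days = 2026-01-24.
From Saturday, 2026-01-24, 20 business days (Jan 26, Jan 27, Jan 28, Jan 29, …, Feb 18, Feb 19, Feb 20, skipping weekends) brings us to Friday, 2026-02-20, which is the last day of the acceptance period.
The date termination becomes effective: 2026-02-20 + 48 days = 2026-04-09.

2026-04-09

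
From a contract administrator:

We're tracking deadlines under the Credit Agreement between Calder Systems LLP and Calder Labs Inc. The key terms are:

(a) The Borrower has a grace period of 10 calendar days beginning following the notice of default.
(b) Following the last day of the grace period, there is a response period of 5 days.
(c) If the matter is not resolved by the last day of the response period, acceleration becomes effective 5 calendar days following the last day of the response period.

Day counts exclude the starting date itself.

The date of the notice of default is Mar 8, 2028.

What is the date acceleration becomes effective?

Mar 28, 2028

The last day of the grace period: Mar 8, 2028 + 10 days = Mar 18, 2028.
The last day of the response period: Mar 18, 2028 + 5 days = Mar 23, 2028.
Adding 5 calendar days to Mar 23, 2028 gives Mar 28, 2028, which is the date acceleration becomes effective.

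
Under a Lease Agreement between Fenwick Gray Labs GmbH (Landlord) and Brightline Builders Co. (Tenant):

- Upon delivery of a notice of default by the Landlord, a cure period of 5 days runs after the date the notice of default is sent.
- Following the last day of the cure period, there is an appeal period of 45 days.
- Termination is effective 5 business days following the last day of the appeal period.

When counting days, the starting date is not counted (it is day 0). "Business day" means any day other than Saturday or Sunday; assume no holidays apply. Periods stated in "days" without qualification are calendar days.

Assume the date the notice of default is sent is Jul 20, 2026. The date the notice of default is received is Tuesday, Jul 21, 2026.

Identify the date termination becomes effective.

Adding 5 calendar days to Jul 20, 2026 gives Jul 25, 2026, which is the last day of the cure period.
The last day of the appeal period: Jul 25, 2026 + 45 days = Sep 8, 2026.
From Tuesday, Sep 8, 2026, 5 business days (Sep 9, Sep 10, Sep 11, Sep 14, Sep 15, skipping weekends) brings us to Tuesday, Sep 15, 2026, which is the date termination becomes effective.

Sep 15, 2026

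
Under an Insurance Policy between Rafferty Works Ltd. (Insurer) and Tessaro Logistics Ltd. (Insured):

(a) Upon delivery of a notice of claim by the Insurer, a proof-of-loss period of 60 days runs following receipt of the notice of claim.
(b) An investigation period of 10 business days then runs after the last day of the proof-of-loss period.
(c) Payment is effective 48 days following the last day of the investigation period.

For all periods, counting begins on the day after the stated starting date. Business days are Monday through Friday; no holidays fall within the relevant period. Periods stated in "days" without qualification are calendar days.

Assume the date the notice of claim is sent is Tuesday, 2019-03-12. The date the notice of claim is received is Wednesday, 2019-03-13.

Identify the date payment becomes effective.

2019-07-11

The last day of the proof-of-loss period: 60 calendar days after 2019-03-13 is 2019-05-12.
The last day of the investigation period: 10 business days after Sunday, 2019-05-12, skipping weekends — May 13, May 14, May 15, May 16, May 17, May 20, May 21, May 22, May 23, May 24 — lands on Friday, 2019-05-24.
The date payment becomes effective: 2019-05-24 + 48 days = 2019-07-11.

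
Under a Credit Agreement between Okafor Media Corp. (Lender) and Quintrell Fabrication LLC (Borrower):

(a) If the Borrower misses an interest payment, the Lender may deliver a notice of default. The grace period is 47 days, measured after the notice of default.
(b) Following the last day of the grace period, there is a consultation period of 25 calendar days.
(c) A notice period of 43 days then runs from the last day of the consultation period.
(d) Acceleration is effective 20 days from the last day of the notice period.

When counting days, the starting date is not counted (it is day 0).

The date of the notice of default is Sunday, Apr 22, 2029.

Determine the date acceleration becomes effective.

Adding 47 calendar days to Apr 22, 2029 gives Jun 8, 2029, which is the last day of the grace period.
The last day of the consultation period: Jun 8, 2029 + 25 days = Jul 3, 2029.
The last day of the notice period: Jul 3, 2029 + 43 days = Aug 15, 2029.
The date acceleration becomes effective: Aug 15, 2029 + 20 days = Sep 4, 2029.

Sep 4, 2029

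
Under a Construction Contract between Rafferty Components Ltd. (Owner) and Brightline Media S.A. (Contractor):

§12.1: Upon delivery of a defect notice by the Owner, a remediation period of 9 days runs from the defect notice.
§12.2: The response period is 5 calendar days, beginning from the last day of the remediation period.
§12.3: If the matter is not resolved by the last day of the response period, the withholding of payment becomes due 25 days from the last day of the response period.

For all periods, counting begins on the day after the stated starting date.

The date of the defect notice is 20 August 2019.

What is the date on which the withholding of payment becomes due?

28 September 2019

The last day of the remediation period: 20 August 2019 + 9 days = 29 August 2019.
Adding 5 calendar days to 29 August 2019 gives 3 September 2019, which is the last day of the response period.
The date on which the withholding of payment becomes due: 3 September 2019 + 25 days = 28 September 2019.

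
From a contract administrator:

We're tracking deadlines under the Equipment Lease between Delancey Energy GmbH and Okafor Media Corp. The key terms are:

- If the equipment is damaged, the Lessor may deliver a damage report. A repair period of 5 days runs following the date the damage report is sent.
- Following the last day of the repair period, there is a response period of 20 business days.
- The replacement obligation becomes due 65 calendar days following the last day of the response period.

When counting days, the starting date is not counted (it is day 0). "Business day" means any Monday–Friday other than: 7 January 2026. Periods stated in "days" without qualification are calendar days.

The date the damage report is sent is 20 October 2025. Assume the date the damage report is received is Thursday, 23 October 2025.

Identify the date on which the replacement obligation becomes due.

25 January 2026

The last day of the repair period: 20 October 2025 + 5 days = 25 October 2025.
The last day of the response period: counting 20 business days from Saturday, 25 October 2025 (Oct 27, Oct 28, Oct 29, Oct 30, …, Nov 19, Nov 20, Nov 21, skipping weekends) reaches Friday, 21 November 2025.
The date on which the replacement obligation becomes due: 21 November 2025 + 65 days = 25 January 2026.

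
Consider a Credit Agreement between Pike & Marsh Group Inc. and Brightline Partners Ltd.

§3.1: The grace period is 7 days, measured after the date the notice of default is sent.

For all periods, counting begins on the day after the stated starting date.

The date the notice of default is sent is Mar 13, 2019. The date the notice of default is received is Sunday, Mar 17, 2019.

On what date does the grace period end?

The last day of the grace period: 7 calendar days after Mar 13, 2019 is Mar 20, 2019.

Mar 20, 2019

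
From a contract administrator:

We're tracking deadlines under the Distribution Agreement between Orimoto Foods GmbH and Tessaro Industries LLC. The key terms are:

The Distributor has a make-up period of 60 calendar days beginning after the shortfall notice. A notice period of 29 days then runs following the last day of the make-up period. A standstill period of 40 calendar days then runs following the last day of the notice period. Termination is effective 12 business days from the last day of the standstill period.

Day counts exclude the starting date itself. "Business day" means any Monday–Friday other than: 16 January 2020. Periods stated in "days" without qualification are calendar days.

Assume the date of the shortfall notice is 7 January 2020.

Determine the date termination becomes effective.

Adding 60 calendar days to 7 January 2020 gives 7 March 2020, which is the last day of the make-up period.
The last day of the notice period: 7 March 2020 + 29 days = 5 April 2020.
The last day of the standstill period: 40 calendar days after 5 April 2020 is 15 May 2020.
The date termination becomes effective: counting 12 business days from Friday, 15 May 2020 (May 18, May 19, May 20, May 21, …, May 29, Jun 1, Jun 2, skipping weekends) reaches Tuesday, 2 June 2020.

2 June 2020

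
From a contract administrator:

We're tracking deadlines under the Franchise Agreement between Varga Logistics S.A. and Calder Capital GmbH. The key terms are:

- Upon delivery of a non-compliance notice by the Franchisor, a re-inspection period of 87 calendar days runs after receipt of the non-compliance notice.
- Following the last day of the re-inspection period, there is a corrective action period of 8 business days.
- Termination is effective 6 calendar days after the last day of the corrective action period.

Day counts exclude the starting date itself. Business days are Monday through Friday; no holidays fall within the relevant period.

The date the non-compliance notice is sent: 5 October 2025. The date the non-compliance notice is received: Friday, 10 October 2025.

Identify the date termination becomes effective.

21 January 2026

The last day of the re-inspection period: 87 calendar days after 10 October 2025 is 5 January 2026.
From Monday, 5 January 2026, 8 business days (Jan 6, Jan 7, Jan 8, Jan 9, Jan 12, Jan 13, Jan 14, Jan 15, skipping weekends) brings us to Thursday, 15 January 2026, which is the last day of the corrective action period.
The date termination becomes effective: 15 January 2026 + 6 days = 21 January 2026.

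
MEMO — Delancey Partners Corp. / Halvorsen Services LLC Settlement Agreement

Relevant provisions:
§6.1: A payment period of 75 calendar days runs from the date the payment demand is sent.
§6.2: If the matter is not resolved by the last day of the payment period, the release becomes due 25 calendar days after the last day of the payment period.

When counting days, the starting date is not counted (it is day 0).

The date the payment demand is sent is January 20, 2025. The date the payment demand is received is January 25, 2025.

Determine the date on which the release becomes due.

Adding 75 calendar days to January 20, 2025 gives April 5, 2025, which is the last day of the payment period.
The date on which the release becomes due: 25 calendar days after April 5, 2025 is April 30, 2025.

April 30, 2025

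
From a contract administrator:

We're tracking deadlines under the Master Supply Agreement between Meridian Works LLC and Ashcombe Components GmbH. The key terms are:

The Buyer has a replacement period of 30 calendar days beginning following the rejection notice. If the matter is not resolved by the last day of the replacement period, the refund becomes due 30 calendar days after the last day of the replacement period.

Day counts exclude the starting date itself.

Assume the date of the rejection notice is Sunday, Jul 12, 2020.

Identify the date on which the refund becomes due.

Sep 10, 2020

The last day of the replacement period: 30 calendar days after Jul 12, 2020 is Aug 11, 2020.
Adding 30 calendar days to Aug 11, 2020 gives Sep 10, 2020, which is the date on which the refund becomes due.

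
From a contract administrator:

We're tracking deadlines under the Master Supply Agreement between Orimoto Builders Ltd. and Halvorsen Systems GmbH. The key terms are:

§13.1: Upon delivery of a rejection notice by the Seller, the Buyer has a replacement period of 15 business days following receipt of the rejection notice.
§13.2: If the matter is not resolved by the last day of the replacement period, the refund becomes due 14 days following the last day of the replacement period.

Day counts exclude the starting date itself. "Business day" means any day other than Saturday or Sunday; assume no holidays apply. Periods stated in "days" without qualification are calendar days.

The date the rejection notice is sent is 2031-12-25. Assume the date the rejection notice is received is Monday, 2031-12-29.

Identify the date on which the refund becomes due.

From Monday, 2031-12-29, 15 business days (Dec 30, Dec 31, Jan 1, Jan 2, …, Jan 15, Jan 16, Jan 19, skipping weekends) brings us to Monday, 2032-01-19, which is the last day of the replacement period.
The date on which the refund becomes due: 2032-01-19 + 14 days = 2032-02-02.

2032-02-02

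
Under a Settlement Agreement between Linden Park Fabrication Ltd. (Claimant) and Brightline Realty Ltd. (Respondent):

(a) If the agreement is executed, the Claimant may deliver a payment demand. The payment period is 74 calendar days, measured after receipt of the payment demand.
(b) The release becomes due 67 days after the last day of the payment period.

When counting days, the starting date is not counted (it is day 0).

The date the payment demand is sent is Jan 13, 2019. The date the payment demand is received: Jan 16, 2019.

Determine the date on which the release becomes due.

Adding 74 calendar days to Jan 16, 2019 gives Mar 31, 2019, which is the last day of the payment period.
The date on which the release becomes due: 67 calendar days after Mar 31, 2019 is Jun 6, 2019.

Jun 6, 2019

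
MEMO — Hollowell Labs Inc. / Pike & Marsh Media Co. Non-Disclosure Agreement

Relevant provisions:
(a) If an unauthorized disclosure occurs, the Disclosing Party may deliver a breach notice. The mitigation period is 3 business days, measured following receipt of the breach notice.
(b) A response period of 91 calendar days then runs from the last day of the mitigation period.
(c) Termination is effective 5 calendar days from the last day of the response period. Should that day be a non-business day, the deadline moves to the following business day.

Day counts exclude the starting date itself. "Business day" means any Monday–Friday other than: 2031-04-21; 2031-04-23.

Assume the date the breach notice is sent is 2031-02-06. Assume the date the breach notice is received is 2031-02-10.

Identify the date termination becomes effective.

2031-05-20

The last day of the mitigation period: 3 business days after Monday, 2031-02-10, skipping weekends — Feb 11, Feb 12, Feb 13 — lands on Thursday, 2031-02-13.
Adding 91 calendar days to 2031-02-13 gives 2031-05-15, which is the last day of the response period.
Adding 5 calendar days to 2031-05-15 gives 2031-05-20, which is the date termination becomes effective. 2031-05-20 is a Tuesday and is not a listed holiday, so no roll-forward applies.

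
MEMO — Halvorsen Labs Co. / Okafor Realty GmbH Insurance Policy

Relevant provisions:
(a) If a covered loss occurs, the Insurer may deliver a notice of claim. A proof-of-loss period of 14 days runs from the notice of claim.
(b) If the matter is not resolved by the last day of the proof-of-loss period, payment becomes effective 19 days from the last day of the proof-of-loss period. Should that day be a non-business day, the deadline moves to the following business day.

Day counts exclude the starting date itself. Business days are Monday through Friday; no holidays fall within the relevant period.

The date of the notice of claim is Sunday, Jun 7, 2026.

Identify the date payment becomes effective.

Adding 14 calendar days to Jun 7, 2026 gives Jun 21, 2026, which is the last day of the proof-of-loss period.
Adding 19 calendar days to Jun 21, 2026 gives Jul 10, 2026, which is the date payment becomes effective. Jul 10, 2026 is a Friday, so no roll-forward applies.

Jul 10, 2026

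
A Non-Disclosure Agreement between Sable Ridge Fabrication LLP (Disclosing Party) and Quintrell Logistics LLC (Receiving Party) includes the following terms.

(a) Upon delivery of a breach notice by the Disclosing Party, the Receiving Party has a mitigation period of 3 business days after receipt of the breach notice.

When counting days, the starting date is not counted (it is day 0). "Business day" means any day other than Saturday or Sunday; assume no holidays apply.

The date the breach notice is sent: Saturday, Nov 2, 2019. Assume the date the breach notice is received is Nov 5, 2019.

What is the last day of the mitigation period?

Nov 8, 2019

From Tuesday, Nov 5, 2019, 3 business days (Nov 6, Nov 7, Nov 8, skipping weekends) brings us to Friday, Nov 8, 2019, which is the last day of the mitigation period.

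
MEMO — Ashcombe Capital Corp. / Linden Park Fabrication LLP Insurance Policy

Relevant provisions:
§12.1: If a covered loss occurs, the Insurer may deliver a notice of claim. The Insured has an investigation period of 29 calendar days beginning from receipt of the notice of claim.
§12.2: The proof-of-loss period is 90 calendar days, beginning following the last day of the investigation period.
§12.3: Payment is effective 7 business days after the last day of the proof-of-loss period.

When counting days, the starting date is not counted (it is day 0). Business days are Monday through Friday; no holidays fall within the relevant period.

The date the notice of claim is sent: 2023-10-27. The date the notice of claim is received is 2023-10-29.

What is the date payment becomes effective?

The last day of the investigation period: 29 calendar days after 2023-10-29 is 2023-11-27.
The last day of the proof-of-loss period: 90 calendar days after 2023-11-27 is 2024-02-25.
The date payment becomes effective: 7 business days after Sunday, 2024-02-25, skipping weekends — Feb 26, Feb 27, Feb 28, Feb 29, Mar 1, Mar 4, Mar 5 — lands on Tuesday, 2024-03-05.

2024-03-05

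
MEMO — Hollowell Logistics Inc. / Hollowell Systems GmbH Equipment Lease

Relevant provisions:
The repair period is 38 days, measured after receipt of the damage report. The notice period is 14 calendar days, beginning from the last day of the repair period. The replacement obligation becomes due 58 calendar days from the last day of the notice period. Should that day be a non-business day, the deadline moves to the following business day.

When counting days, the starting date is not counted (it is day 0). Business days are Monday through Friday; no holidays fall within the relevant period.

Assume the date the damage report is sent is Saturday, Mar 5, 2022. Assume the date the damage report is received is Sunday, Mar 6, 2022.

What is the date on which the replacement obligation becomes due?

The last day of the repair period: 38 calendar days after Mar 6, 2022 is Apr 13, 2022.
The last day of the notice period: 14 calendar days after Apr 13, 2022 is Apr 27, 2022.
Adding 58 calendar days to Apr 27, 2022 gives Jun 24, 2022, which is the date on which the replacement obligation becomes due. Jun 24, 2022 is a Friday, so no roll-forward applies.

Jun 24, 2022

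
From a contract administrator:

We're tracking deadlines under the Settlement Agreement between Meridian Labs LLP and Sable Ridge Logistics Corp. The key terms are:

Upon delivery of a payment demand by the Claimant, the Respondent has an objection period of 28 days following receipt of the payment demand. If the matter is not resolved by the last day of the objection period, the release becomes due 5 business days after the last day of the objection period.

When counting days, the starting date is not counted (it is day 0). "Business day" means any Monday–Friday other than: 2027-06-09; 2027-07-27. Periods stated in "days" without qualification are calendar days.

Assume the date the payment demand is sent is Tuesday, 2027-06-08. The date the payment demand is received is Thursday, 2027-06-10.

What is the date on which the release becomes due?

The last day of the objection period: 2027-06-10 + 28 days = 2027-07-08.
The date on which the release becomes due: 5 business days after Thursday, 2027-07-08, skipping weekends — Jul 9, Jul 12, Jul 13, Jul 14, Jul 15 — lands on Thursday, 2027-07-15.

2027-07-15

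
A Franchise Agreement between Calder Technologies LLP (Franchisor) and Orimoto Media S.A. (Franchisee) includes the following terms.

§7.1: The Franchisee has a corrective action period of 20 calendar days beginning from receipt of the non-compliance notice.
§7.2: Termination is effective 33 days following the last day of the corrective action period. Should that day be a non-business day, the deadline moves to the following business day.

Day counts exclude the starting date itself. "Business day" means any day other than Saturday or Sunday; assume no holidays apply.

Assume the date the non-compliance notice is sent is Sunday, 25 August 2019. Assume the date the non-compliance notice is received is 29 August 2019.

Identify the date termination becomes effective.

Adding 20 calendar days to 29 August 2019 gives 18 September 2019, which is the last day of the corrective action period.
The date termination becomes effective: 33 calendar days after 18 September 2019 is 21 October 2019. 21 October 2019 is a Monday, so no roll-forward applies.

21 October 2019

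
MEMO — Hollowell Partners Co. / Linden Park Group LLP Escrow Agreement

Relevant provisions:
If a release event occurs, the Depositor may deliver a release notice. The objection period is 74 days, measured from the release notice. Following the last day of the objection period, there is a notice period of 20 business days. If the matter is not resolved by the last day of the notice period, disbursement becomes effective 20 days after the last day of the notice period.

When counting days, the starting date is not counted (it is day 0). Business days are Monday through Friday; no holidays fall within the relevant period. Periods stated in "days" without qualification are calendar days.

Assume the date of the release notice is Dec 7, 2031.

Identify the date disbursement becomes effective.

Apr 7, 2032

The last day of the objection period: Dec 7, 2031 + 74 days = Feb 19, 2032.
The last day of the notice period: 20 business days after Thursday, Feb 19, 2032, skipping weekends — Feb 20, Feb 23, Feb 24, Feb 25, …, Mar 16, Mar 17, Mar 18 — lands on Thursday, Mar 18, 2032.
The date disbursement becomes effective: 20 calendar days after Mar 18, 2032 is Apr 7, 2032.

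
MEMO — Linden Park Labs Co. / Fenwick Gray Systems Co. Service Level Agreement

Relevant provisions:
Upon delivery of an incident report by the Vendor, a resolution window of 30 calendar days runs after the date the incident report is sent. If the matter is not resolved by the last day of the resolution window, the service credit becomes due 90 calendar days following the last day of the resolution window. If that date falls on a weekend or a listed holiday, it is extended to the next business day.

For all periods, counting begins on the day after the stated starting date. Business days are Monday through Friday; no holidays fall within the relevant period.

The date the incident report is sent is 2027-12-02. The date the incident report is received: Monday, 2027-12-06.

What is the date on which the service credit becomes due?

The last day of the resolution window: 2027-12-02 + 30 days = 2028-01-01.
The date on which the service credit becomes due: 90 calendar days after 2028-01-01 is 2028-03-31. 2028-03-31 is a Friday, so no roll-forward applies.

2028-03-31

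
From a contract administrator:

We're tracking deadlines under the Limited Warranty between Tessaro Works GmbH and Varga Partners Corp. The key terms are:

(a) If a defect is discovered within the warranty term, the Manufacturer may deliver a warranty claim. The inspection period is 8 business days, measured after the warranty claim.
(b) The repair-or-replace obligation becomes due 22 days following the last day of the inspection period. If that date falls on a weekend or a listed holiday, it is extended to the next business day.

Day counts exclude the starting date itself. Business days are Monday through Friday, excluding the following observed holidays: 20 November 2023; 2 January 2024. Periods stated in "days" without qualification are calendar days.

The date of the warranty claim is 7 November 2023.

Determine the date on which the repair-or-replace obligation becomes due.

The last day of the inspection period: counting 8 business days from Tuesday, 7 November 2023 (Nov 8, Nov 9, Nov 10, Nov 13, Nov 14, Nov 15, Nov 16, Nov 17, skipping weekends) reaches Friday, 17 November 2023.
The date on which the repair-or-replace obligation becomes due: 22 calendar days after 17 November 2023 is 9 December 2023. That falls on a Saturday, so it rolls to the next business day, Monday, 11 December 2023.

11 December 2023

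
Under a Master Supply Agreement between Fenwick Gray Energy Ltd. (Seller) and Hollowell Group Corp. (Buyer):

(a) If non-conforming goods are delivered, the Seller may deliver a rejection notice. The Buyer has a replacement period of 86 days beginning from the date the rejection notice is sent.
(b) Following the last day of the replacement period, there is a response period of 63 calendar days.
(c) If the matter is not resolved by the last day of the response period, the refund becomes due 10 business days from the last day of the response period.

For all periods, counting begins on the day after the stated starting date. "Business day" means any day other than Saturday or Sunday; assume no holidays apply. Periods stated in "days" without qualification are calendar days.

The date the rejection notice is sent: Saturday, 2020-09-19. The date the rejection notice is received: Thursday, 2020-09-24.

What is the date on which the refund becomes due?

2021-03-01

Adding 86 calendar days to 2020-09-19 gives 2020-12-14, which is the last day of the replacement period.
The last day of the response period: 2020-12-14 + 63 days = 2021-02-15.
The date on which the refund becomes due: 10 business days after Monday, 2021-02-15, skipping weekends — Feb 16, Feb 17, Feb 18, Feb 19, Feb 22, Feb 23, Feb 24, Feb 25, Feb 26, Mar 1 — lands on Monday, 2021-03-01.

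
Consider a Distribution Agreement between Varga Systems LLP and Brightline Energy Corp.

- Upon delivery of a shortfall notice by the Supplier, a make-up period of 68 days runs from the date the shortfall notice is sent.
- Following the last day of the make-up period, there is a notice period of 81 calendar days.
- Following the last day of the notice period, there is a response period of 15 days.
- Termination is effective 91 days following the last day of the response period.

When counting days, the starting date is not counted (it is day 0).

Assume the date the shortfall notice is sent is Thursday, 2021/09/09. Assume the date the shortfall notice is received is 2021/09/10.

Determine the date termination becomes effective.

2022/05/22

Adding 68 calendar days to 2021/09/09 gives 2021/11/16, which is the last day of the make-up period.
The last day of the notice period: 81 calendar days after 2021/11/16 is 2022/02/05.
Adding 15 calendar days to 2022/02/05 gives 2022/02/20, which is the last day of the response period.
The date termination becomes effective: 2022/02/20 + 91 days = 2022/05/22.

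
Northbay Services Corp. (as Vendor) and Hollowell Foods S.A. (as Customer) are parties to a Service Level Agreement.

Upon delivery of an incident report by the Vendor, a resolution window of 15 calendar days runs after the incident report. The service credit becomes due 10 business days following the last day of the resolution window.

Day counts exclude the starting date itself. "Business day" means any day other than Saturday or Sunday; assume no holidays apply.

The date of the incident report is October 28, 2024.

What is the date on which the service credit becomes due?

Adding 15 calendar days to October 28, 2024 gives November 12, 2024, which is the last day of the resolution window.
From Tuesday, November 12, 2024, 10 business days (Nov 13, Nov 14, Nov 15, Nov 18, Nov 19, Nov 20, Nov 21, Nov 22, Nov 25, Nov 26, skipping weekends) brings us to Tuesday, November 26, 2024, which is the date on which the service credit becomes due.

November 26, 2024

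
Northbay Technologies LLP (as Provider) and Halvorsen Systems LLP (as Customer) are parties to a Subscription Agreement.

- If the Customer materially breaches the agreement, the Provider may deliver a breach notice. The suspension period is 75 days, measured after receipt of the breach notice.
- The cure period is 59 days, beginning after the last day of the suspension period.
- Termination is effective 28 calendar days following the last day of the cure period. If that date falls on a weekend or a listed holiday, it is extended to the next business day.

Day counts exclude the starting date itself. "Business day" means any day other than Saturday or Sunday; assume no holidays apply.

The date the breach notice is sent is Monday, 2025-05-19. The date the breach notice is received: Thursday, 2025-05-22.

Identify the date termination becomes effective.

2025-10-31

The last day of the suspension period: 2025-05-22 + 75 days = 2025-08-05.
The last day of the cure period: 59 calendar days after 2025-08-05 is 2025-10-03.
Adding 28 calendar days to 2025-10-03 gives 2025-10-31, which is the date termination becomes effective. 2025-10-31 is a Friday, so no roll-forward applies.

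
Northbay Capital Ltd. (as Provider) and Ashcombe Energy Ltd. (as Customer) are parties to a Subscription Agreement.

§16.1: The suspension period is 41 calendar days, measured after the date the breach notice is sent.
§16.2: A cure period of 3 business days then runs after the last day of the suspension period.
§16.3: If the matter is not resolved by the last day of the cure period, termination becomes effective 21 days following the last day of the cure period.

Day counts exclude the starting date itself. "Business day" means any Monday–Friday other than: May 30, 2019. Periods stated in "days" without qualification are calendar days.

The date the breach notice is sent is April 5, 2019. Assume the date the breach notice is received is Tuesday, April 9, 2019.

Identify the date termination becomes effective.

Adding 41 calendar days to April 5, 2019 gives May 16, 2019, which is the last day of the suspension period.
The last day of the cure period: counting 3 business days from Thursday, May 16, 2019 (May 17, May 20, May 21, skipping weekends) reaches Tuesday, May 21, 2019.
Adding 21 calendar days to May 21, 2019 gives June 11, 2019, which is the date termination becomes effective.

June 11, 2019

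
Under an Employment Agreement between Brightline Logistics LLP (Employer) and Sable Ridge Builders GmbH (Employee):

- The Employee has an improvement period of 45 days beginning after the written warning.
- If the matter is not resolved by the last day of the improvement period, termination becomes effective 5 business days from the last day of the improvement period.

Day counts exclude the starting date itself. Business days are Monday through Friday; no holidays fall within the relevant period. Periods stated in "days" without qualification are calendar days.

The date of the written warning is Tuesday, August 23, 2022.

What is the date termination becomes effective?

The last day of the improvement period: August 23, 2022 + 45 days = October 7, 2022.
The date termination becomes effective: 5 business days after Friday, October 7, 2022, skipping weekends — Oct 10, Oct 11, Oct 12, Oct 13, Oct 14 — lands on Friday, October 14, 2022.

October 14, 2022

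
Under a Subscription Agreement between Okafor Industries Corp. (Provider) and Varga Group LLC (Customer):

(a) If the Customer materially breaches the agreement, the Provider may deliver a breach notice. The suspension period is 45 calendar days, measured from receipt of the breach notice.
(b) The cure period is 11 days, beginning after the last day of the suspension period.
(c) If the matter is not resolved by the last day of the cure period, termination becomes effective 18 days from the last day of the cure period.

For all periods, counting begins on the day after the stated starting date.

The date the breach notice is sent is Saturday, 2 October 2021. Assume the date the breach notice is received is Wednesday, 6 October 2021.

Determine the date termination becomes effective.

The last day of the suspension period: 6 October 2021 + 45 days = 20 November 2021.
The last day of the cure period: 20 November 2021 + 11 days = 1 December 2021.
Adding 18 calendar days to 1 December 2021 gives 19 December 2021, which is the date termination becomes effective.

19 December 2021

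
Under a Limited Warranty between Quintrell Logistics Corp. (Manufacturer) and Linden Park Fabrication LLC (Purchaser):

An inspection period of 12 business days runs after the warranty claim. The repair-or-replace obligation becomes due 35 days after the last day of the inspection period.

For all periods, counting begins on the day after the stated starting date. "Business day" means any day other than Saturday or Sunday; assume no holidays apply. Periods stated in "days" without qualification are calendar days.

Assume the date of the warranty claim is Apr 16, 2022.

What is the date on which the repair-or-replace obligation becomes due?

From Saturday, Apr 16, 2022, 12 business days (Apr 18, Apr 19, Apr 20, Apr 21, …, Apr 29, May 2, May 3, skipping weekends) brings us to Tuesday, May 3, 2022, which is the last day of the inspection period.
The date on which the repair-or-replace obligation becomes due: May 3, 2022 + 35 days = Jun 7, 2022.

Jun 7, 2022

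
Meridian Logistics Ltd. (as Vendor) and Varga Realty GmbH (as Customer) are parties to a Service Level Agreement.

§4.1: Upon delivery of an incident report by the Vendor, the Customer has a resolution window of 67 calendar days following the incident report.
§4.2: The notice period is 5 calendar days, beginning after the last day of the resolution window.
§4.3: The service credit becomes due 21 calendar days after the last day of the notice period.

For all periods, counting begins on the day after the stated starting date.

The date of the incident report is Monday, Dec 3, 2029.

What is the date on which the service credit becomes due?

Adding 67 calendar days to Dec 3, 2029 gives Feb 8, 2030, which is the last day of the resolution window.
The last day of the notice period: 5 calendar days after Feb 8, 2030 is Feb 13, 2030.
The date on which the service credit becomes due: 21 calendar days after Feb 13, 2030 is Mar 6, 2030.

Mar 6, 2030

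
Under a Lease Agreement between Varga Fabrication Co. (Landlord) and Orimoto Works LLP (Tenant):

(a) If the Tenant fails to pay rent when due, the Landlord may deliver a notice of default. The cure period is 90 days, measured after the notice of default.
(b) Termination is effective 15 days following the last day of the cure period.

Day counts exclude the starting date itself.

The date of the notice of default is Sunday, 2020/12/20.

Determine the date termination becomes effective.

2021/04/04

The last day of the cure period: 90 calendar days after 2020/12/20 is 2021/03/20.
Adding 15 calendar days to 2021/03/20 gives 2021/04/04, which is the date termination becomes effective.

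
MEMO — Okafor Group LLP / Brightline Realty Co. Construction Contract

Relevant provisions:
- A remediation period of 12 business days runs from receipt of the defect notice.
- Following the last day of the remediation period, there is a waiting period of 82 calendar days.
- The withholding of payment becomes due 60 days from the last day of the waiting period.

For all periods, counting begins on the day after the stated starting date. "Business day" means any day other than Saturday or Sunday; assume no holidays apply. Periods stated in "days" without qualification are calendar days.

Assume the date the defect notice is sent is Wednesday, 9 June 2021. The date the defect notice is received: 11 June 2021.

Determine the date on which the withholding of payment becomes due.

18 November 2021

From Friday, 11 June 2021, 12 business days (Jun 14, Jun 15, Jun 16, Jun 17, …, Jun 25, Jun 28, Jun 29, skipping weekends) brings us to Tuesday, 29 June 2021, which is the last day of the remediation period.
The last day of the waiting period: 82 calendar days after 29 June 2021 is 19 September 2021.
The date on which the withholding of payment becomes due: 60 calendar days after 19 September 2021 is 18 November 2021.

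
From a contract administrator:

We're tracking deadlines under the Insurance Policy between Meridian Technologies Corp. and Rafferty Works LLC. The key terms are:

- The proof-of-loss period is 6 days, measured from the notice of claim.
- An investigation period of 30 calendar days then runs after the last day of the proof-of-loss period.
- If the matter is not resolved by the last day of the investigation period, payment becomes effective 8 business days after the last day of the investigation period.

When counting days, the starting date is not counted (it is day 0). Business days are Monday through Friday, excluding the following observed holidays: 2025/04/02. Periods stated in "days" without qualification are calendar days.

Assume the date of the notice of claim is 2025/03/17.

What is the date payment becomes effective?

Adding 6 calendar days to 2025/03/17 gives 2025/03/23, which is the last day of the proof-of-loss period.
Adding 30 calendar days to 2025/03/23 gives 2025/04/22, which is the last day of the investigation period.
The date payment becomes effective: 8 business days after Tuesday, 2025/04/22, skipping weekends — Apr 23, Apr 24, Apr 25, Apr 28, Apr 29, Apr 30, May 1, May 2 — lands on Friday, 2025/05/02.

2025/05/02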